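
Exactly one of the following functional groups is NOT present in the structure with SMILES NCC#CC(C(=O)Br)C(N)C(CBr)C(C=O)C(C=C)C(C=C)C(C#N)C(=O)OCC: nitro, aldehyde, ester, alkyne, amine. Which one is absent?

nitro

ester: present (COOCH2CH3 — –C(=O)OCH2CH3: carbonyl C bonded to C and to –OEt → ester).
amine: present (H2NCH2 — –NH2 on an sp³ carbon with no adjacent C=O → amine).
alkyne: present (C≡C — C≡C triple bond → alkyne).
aldehyde: present (CH(CHO) — pendant –CHO: carbonyl C bonded to C and H → aldehyde).
nitro: no segment matches this pattern.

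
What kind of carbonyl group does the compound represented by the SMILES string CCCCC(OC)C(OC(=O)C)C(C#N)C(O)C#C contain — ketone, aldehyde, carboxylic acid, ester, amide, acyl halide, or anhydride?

The carbonyl is in the CH(OCOCH3) segment: pendant –OC(=O)CH3: an acyloxy group → ester.

ester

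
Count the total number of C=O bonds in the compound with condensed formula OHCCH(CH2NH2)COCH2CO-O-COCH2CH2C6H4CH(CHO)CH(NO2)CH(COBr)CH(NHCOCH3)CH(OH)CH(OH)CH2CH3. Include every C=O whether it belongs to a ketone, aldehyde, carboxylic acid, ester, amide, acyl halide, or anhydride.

7

OHC: aldehyde, 1 C=O (running total 1).
CO: ketone, 1 C=O (running total 2).
CH2CO-O-COCH2: anhydride, 2 C=O (running total 4).
CH(CHO): aldehyde, 1 C=O (running total 5).
CH(COBr): acyl halide, 1 C=O (running total 6).
CH(NHCOCH3): amide, 1 C=O (running total 7).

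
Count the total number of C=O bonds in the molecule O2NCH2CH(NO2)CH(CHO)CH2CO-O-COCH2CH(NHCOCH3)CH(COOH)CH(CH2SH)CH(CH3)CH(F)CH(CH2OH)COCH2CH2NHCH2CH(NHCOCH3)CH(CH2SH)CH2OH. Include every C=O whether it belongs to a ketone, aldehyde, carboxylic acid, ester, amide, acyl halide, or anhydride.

CH(CHO): aldehyde, 1 C=O (running total 1).
CH2CO-O-COCH2: anhydride, 2 C=O (running total 3).
CH(NHCOCH3): amide, 1 C=O (running total 4).
CH(COOH): carboxylic acid, 1 C=O (running total 5).
CO: ketone, 1 C=O (running total 6).
CH(NHCOCH3): amide, 1 C=O (running total 7).

7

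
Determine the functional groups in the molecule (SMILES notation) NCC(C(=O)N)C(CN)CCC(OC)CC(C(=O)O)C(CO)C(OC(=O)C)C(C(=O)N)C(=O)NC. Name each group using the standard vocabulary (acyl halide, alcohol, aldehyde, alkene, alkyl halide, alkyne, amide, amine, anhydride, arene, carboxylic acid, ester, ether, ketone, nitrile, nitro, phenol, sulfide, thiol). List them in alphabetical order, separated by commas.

alcohol, amide, amine, carboxylic acid, ester, ether

Working along the chain:
  H2NCH2: –NH2 on an sp³ carbon with no adjacent C=O → amine.
  CH(CONH2): pendant –CONH2: carbonyl C bonded to C and N → amide.
  CH(CH2NH2): pendant –CH2NH2: N on sp³ C, no adjacent C=O → amine.
  CH(OCH3): pendant –OCH3: C–O–C with sp³ C, no adjacent C=O → ether.
  CH(COOH): pendant –COOH: carbonyl C bonded to C and –OH → carboxylic acid.
  CH(CH2OH): pendant –CH2OH on an sp³ backbone C → alcohol.
  CH(OCOCH3): pendant –OC(=O)CH3: an acyloxy group → ester.
  CH(CONH2): pendant –CONH2: carbonyl C bonded to C and N → amide.
  CONHCH3: –C(=O)NHCH3: carbonyl C bonded to C and to N → amide (the N is not an amine).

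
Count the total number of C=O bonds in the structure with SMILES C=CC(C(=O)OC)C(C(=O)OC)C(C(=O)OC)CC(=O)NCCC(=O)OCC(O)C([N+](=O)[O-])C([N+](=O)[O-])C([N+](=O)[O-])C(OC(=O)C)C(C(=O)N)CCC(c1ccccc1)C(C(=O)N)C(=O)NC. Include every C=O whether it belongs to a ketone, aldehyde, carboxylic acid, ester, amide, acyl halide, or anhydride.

9

CH(COOCH3): ester, 1 C=O (running total 1).
CH(COOCH3): ester, 1 C=O (running total 2).
CH(COOCH3): ester, 1 C=O (running total 3).
CH2CONHCH2: amide, 1 C=O (running total 4).
CH2COOCH2: ester, 1 C=O (running total 5).
CH(OCOCH3): ester, 1 C=O (running total 6).
CH(CONH2): amide, 1 C=O (running total 7).
CH(CONH2): amide, 1 C=O (running total 8).
CONHCH3: amide, 1 C=O (running total 9).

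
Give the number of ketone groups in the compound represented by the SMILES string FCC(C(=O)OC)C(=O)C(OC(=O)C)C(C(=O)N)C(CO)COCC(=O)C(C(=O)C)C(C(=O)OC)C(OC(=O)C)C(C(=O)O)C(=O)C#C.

halogen on an sp³ carbon → alkyl halide.
pendant –COOCH3: carbonyl C bonded to C and –OCH3 → ester.
–C(=O)– with carbon on both sides → ketone.
pendant –OC(=O)CH3: an acyloxy group → ester.
pendant –CONH2: carbonyl C bonded to C and N → amide.
pendant –CH2OH on an sp³ backbone C → alcohol.
C–O–C with sp³ carbons on both sides and no adjacent C=O → ether.
–C(=O)– with carbon on both sides → ketone.
pendant –COCH3: carbonyl C bonded to two carbons → ketone.
pendant –COOCH3: carbonyl C bonded to C and –OCH3 → ester.
pendant –OC(=O)CH3: an acyloxy group → ester.
pendant –COOH: carbonyl C bonded to C and –OH → carboxylic acid.
–C(=O)– with carbon on both sides → ketone.
C≡C triple bond → alkyne.
Ketone appears at: CO, CO, CH(COCH3), CO → 4.

4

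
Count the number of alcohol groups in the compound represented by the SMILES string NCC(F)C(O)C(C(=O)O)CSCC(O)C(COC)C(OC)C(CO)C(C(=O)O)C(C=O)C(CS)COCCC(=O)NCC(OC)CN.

3

Taking each segment in turn:
  H2NCH2: –NH2 on an sp³ carbon with no adjacent C=O → amine.
  CH(F): halogen on an sp³ carbon → alkyl halide.
  CH(OH): –OH on an sp³ carbon → alcohol (secondary).
  CH(COOH): pendant –COOH: carbonyl C bonded to C and –OH → carboxylic acid.
  CH2SCH2: C–S–C linkage → sulfide (thioether).
  CH(OH): –OH on an sp³ carbon → alcohol (secondary).
  CH(CH2OCH3): pendant –CH2OCH3: C–O–C linkage → ether.
  CH(OCH3): pendant –OCH3: C–O–C with sp³ C, no adjacent C=O → ether.
  CH(CH2OH): pendant –CH2OH on an sp³ backbone C → alcohol.
  CH(COOH): pendant –COOH: carbonyl C bonded to C and –OH → carboxylic acid.
  CH(CHO): pendant –CHO: carbonyl C bonded to C and H → aldehyde.
  CH(CH2SH): pendant –CH2SH → thiol.
  CH2OCH2: C–O–C with sp³ carbons on both sides and no adjacent C=O → ether.
  CH2CONHCH2: –C(=O)–N– linkage → amide (the N is not an amine).
  CH(OCH3): pendant –OCH3: C–O–C with sp³ C, no adjacent C=O → ether.
  CH2NH2: –NH2 on an sp³ carbon with no adjacent C=O → amine.
Alcohol appears at: CH(OH), CH(OH), CH(CH2OH) → 3.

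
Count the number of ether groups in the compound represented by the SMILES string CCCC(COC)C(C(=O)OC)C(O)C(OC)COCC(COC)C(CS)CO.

4

pendant –CH2OCH3: C–O–C linkage → ether.
pendant –COOCH3: carbonyl C bonded to C and –OCH3 → ester.
–OH on an sp³ carbon → alcohol (secondary).
pendant –OCH3: C–O–C with sp³ C, no adjacent C=O → ether.
C–O–C with sp³ carbons on both sides and no adjacent C=O → ether.
pendant –CH2OCH3: C–O–C linkage → ether.
pendant –CH2SH → thiol.
–OH on an sp³ carbon → alcohol.
Ether appears at: CH(CH2OCH3), CH(OCH3), CH2OCH2, CH(CH2OCH3) → 4.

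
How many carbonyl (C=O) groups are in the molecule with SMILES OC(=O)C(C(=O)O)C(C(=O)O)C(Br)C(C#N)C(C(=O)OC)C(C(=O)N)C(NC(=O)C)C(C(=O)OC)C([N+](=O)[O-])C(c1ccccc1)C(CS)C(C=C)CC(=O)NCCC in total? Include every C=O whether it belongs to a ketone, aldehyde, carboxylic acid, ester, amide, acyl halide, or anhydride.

8

HOOC: carboxylic acid, 1 C=O (running total 1).
CH(COOH): carboxylic acid, 1 C=O (running total 2).
CH(COOH): carboxylic acid, 1 C=O (running total 3).
CH(COOCH3): ester, 1 C=O (running total 4).
CH(CONH2): amide, 1 C=O (running total 5).
CH(NHCOCH3): amide, 1 C=O (running total 6).
CH(COOCH3): ester, 1 C=O (running total 7).
CH2CONHCH2: amide, 1 C=O (running total 8).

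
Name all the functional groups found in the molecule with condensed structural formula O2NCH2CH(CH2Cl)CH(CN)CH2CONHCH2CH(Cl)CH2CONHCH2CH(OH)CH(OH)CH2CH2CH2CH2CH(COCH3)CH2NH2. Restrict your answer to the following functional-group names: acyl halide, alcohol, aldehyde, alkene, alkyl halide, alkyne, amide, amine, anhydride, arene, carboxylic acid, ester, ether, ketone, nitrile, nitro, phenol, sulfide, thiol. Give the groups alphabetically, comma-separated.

alcohol, alkyl halide, amide, amine, ketone, nitrile, nitro

Reading the structure from left to right:
  O2NCH2: –NO2 on carbon → nitro group.
  CH(CH2Cl): pendant –CH2X: halogen on sp³ carbon → alkyl halide.
  CH(CN): pendant –C≡N: nitrile.
  CH2CONHCH2: –C(=O)–N– linkage → amide (the N is not an amine).
  CH(Cl): halogen on an sp³ carbon → alkyl halide.
  CH2CONHCH2: –C(=O)–N– linkage → amide (the N is not an amine).
  CH(OH): –OH on an sp³ carbon → alcohol (secondary).
  CH(OH): –OH on an sp³ carbon → alcohol (secondary).
  CH(COCH3): pendant –COCH3: carbonyl C bonded to two carbons → ketone.
  CH2NH2: –NH2 on an sp³ carbon with no adjacent C=O → amine.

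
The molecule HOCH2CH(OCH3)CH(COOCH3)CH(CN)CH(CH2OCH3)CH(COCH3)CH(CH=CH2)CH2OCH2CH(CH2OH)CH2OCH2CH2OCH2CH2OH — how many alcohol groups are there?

3

Taking each segment in turn:
  HOCH2: HO– on an sp³ carbon → alcohol.
  CH(OCH3): pendant –OCH3: C–O–C with sp³ C, no adjacent C=O → ether.
  CH(COOCH3): pendant –COOCH3: carbonyl C bonded to C and –OCH3 → ester.
  CH(CN): pendant –C≡N: nitrile.
  CH(CH2OCH3): pendant –CH2OCH3: C–O–C linkage → ether.
  CH(COCH3): pendant –COCH3: carbonyl C bonded to two carbons → ketone.
  CH(CH=CH2): pendant –CH=CH2: C=C double bond → alkene.
  CH2OCH2: C–O–C with sp³ carbons on both sides and no adjacent C=O → ether.
  CH(CH2OH): pendant –CH2OH on an sp³ backbone C → alcohol.
  CH2OCH2: C–O–C with sp³ carbons on both sides and no adjacent C=O → ether.
  CH2OCH2: C–O–C with sp³ carbons on both sides and no adjacent C=O → ether.
  CH2OH: –OH on an sp³ carbon → alcohol.
Alcohol appears at: HOCH2, CH(CH2OH), CH2OH → 3.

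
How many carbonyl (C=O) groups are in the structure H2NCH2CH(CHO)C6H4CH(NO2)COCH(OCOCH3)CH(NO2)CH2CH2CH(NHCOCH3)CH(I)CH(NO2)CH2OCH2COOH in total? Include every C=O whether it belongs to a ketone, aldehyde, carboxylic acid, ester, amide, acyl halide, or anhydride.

5

CH(CHO): aldehyde, 1 C=O (running total 1).
CO: ketone, 1 C=O (running total 2).
CH(OCOCH3): ester, 1 C=O (running total 3).
CH(NHCOCH3): amide, 1 C=O (running total 4).
COOH: carboxylic acid, 1 C=O (running total 5).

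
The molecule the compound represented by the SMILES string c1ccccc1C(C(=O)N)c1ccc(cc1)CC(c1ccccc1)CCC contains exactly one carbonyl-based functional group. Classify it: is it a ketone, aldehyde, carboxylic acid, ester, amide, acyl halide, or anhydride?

amide

The carbonyl is in the CH(CONH2) segment: pendant –CONH2: carbonyl C bonded to C and N → amide.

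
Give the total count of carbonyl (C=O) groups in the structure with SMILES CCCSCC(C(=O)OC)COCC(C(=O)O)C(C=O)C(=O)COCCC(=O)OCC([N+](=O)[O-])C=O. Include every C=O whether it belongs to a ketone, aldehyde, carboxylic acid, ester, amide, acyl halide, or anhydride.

CH(COOCH3): ester, 1 C=O (running total 1).
CH(COOH): carboxylic acid, 1 C=O (running total 2).
CH(CHO): aldehyde, 1 C=O (running total 3).
CO: ketone, 1 C=O (running total 4).
CH2COOCH2: ester, 1 C=O (running total 5).
CHO: aldehyde, 1 C=O (running total 6).

6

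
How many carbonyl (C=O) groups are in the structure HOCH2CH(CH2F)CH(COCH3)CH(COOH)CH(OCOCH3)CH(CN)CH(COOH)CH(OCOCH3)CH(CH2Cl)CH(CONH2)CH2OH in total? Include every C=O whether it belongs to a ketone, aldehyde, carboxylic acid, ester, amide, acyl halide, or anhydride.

6

CH(COCH3): ketone, 1 C=O (running total 1).
CH(COOH): carboxylic acid, 1 C=O (running total 2).
CH(OCOCH3): ester, 1 C=O (running total 3).
CH(COOH): carboxylic acid, 1 C=O (running total 4).
CH(OCOCH3): ester, 1 C=O (running total 5).
CH(CONH2): amide, 1 C=O (running total 6).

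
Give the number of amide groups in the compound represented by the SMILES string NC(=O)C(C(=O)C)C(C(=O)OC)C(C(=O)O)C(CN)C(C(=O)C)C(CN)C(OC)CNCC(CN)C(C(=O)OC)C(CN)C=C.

Taking each segment in turn:
  H2NCO: –C(=O)NH2: carbonyl C bonded to C and to N → amide (the N is not a separate amine).
  CH(COCH3): pendant –COCH3: carbonyl C bonded to two carbons → ketone.
  CH(COOCH3): pendant –COOCH3: carbonyl C bonded to C and –OCH3 → ester.
  CH(COOH): pendant –COOH: carbonyl C bonded to C and –OH → carboxylic acid.
  CH(CH2NH2): pendant –CH2NH2: N on sp³ C, no adjacent C=O → amine.
  CH(COCH3): pendant –COCH3: carbonyl C bonded to two carbons → ketone.
  CH(CH2NH2): pendant –CH2NH2: N on sp³ C, no adjacent C=O → amine.
  CH(OCH3): pendant –OCH3: C–O–C with sp³ C, no adjacent C=O → ether.
  CH2NHCH2: C–N–C with sp³ carbons and no adjacent C=O → amine (secondary).
  CH(CH2NH2): pendant –CH2NH2: N on sp³ C, no adjacent C=O → amine.
  CH(COOCH3): pendant –COOCH3: carbonyl C bonded to C and –OCH3 → ester.
  CH(CH2NH2): pendant –CH2NH2: N on sp³ C, no adjacent C=O → amine.
  CH=CH2: C=C double bond → alkene.
Amide appears at: H2NCO → 1.

1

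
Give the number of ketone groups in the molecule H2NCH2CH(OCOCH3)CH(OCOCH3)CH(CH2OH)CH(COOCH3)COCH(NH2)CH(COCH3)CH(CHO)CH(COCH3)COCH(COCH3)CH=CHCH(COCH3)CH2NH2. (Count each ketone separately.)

–NH2 on an sp³ carbon with no adjacent C=O → amine.
pendant –OC(=O)CH3: an acyloxy group → ester.
pendant –OC(=O)CH3: an acyloxy group → ester.
pendant –CH2OH on an sp³ backbone C → alcohol.
pendant –COOCH3: carbonyl C bonded to C and –OCH3 → ester.
–C(=O)– with carbon on both sides → ketone.
–NH2 on an sp³ carbon with no adjacent C=O → amine.
pendant –COCH3: carbonyl C bonded to two carbons → ketone.
pendant –CHO: carbonyl C bonded to C and H → aldehyde.
pendant –COCH3: carbonyl C bonded to two carbons → ketone.
–C(=O)– with carbon on both sides → ketone.
pendant –COCH3: carbonyl C bonded to two carbons → ketone.
C=C double bond → alkene.
pendant –COCH3: carbonyl C bonded to two carbons → ketone.
–NH2 on an sp³ carbon with no adjacent C=O → amine.
Ketone appears at: CO, CH(COCH3), CH(COCH3), CO, CH(COCH3), CH(COCH3) → 6.

6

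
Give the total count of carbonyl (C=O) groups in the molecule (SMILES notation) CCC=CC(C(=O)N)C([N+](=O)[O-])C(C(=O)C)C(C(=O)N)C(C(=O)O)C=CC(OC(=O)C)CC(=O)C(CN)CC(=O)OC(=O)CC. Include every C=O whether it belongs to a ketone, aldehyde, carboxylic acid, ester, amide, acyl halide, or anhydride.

8

CH(CONH2): amide, 1 C=O (running total 1).
CH(COCH3): ketone, 1 C=O (running total 2).
CH(CONH2): amide, 1 C=O (running total 3).
CH(COOH): carboxylic acid, 1 C=O (running total 4).
CH(OCOCH3): ester, 1 C=O (running total 5).
CO: ketone, 1 C=O (running total 6).
CH2CO-O-COCH2: anhydride, 2 C=O (running total 8).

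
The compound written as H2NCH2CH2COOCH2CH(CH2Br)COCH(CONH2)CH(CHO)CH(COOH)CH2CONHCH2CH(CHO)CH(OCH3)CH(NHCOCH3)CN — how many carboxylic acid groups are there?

1

–NH2 on an sp³ carbon with no adjacent C=O → amine.
–C(=O)–O–C with C on the carbonyl side → ester.
pendant –CH2X: halogen on sp³ carbon → alkyl halide.
–C(=O)– with carbon on both sides → ketone.
pendant –CONH2: carbonyl C bonded to C and N → amide.
pendant –CHO: carbonyl C bonded to C and H → aldehyde.
pendant –COOH: carbonyl C bonded to C and –OH → carboxylic acid.
–C(=O)–N– linkage → amide (the N is not an amine).
pendant –CHO: carbonyl C bonded to C and H → aldehyde.
pendant –OCH3: C–O–C with sp³ C, no adjacent C=O → ether.
pendant –NHC(=O)CH3: N bonded to a carbonyl → amide (not amine).
–C≡N: carbon triple-bonded to nitrogen → nitrile.
Carboxylic acid appears at: CH(COOH) → 1.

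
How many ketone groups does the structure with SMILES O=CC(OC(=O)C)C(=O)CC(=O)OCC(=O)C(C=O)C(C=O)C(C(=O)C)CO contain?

Working along the chain:
  OHC: terminal –CHO: carbonyl C bonded to H and C → aldehyde.
  CH(OCOCH3): pendant –OC(=O)CH3: an acyloxy group → ester.
  CO: –C(=O)– with carbon on both sides → ketone.
  CH2COOCH2: –C(=O)–O–C with C on the carbonyl side → ester.
  CO: –C(=O)– with carbon on both sides → ketone.
  CH(CHO): pendant –CHO: carbonyl C bonded to C and H → aldehyde.
  CH(CHO): pendant –CHO: carbonyl C bonded to C and H → aldehyde.
  CH(COCH3): pendant –COCH3: carbonyl C bonded to two carbons → ketone.
  CH2OH: –OH on an sp³ carbon → alcohol.
Ketone appears at: CO, CO, CH(COCH3) → 3.

3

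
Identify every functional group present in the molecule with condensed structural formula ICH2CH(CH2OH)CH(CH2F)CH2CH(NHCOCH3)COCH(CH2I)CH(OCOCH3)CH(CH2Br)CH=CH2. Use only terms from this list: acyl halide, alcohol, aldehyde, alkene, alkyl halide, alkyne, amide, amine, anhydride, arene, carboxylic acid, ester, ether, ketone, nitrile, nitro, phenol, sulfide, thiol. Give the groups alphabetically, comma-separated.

halogen on an sp³ carbon → alkyl halide.
pendant –CH2OH on an sp³ backbone C → alcohol.
pendant –CH2X: halogen on sp³ carbon → alkyl halide.
pendant –NHC(=O)CH3: N bonded to a carbonyl → amide (not amine).
–C(=O)– with carbon on both sides → ketone.
pendant –CH2X: halogen on sp³ carbon → alkyl halide.
pendant –OC(=O)CH3: an acyloxy group → ester.
pendant –CH2X: halogen on sp³ carbon → alkyl halide.
C=C double bond → alkene.

alcohol, alkene, alkyl halide, amide, ester, ketone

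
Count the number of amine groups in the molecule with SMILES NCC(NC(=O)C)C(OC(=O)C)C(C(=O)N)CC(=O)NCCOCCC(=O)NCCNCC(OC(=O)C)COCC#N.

Taking each segment in turn:
  H2NCH2: –NH2 on an sp³ carbon with no adjacent C=O → amine.
  CH(NHCOCH3): pendant –NHC(=O)CH3: N bonded to a carbonyl → amide (not amine).
  CH(OCOCH3): pendant –OC(=O)CH3: an acyloxy group → ester.
  CH(CONH2): pendant –CONH2: carbonyl C bonded to C and N → amide.
  CH2CONHCH2: –C(=O)–N– linkage → amide (the N is not an amine).
  CH2OCH2: C–O–C with sp³ carbons on both sides and no adjacent C=O → ether.
  CH2CONHCH2: –C(=O)–N– linkage → amide (the N is not an amine).
  CH2NHCH2: C–N–C with sp³ carbons and no adjacent C=O → amine (secondary).
  CH(OCOCH3): pendant –OC(=O)CH3: an acyloxy group → ester.
  CH2OCH2: C–O–C with sp³ carbons on both sides and no adjacent C=O → ether.
  CN: –C≡N: carbon triple-bonded to nitrogen → nitrile.
Amine appears at: H2NCH2, CH2NHCH2 → 2.

2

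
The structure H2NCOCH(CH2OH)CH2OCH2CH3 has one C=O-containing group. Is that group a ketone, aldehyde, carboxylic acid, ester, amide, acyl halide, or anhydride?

The carbonyl is in the H2NCO segment: –C(=O)NH2: carbonyl C bonded to C and to N → amide (the N is not a separate amine).

amide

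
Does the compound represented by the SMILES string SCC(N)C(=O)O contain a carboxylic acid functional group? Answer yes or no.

yes

Taking each segment in turn:
  HSCH2: –SH on an sp³ carbon → thiol.
  CH(NH2): –NH2 on an sp³ carbon with no adjacent C=O → amine.
  COOH: –COOH: carbonyl C bonded to –OH and C → carboxylic acid (the –OH is not a separate alcohol).
The COOH segment supplies the carboxylic acid: –COOH: carbonyl C bonded to –OH and C → carboxylic acid (the –OH is not a separate alcohol).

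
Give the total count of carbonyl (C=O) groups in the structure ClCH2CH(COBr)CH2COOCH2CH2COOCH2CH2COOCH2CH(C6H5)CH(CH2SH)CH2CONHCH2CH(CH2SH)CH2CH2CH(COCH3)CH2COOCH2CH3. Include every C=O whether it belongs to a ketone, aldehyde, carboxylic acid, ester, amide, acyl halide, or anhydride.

CH(COBr): acyl halide, 1 C=O (running total 1).
CH2COOCH2: ester, 1 C=O (running total 2).
CH2COOCH2: ester, 1 C=O (running total 3).
CH2COOCH2: ester, 1 C=O (running total 4).
CH2CONHCH2: amide, 1 C=O (running total 5).
CH(COCH3): ketone, 1 C=O (running total 6).
CH2COOCH2: ester, 1 C=O (running total 7).

7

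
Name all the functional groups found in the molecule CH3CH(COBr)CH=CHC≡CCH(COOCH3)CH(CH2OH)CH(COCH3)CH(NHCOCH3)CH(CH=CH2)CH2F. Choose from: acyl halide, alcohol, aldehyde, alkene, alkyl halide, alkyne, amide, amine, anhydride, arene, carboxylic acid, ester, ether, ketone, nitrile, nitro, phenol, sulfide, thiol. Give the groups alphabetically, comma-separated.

acyl halide, alcohol, alkene, alkyl halide, alkyne, amide, ester, ketone

pendant –C(=O)X: carbonyl C bonded to C and halogen → acyl halide.
C=C double bond → alkene.
C≡C triple bond → alkyne.
pendant –COOCH3: carbonyl C bonded to C and –OCH3 → ester.
pendant –CH2OH on an sp³ backbone C → alcohol.
pendant –COCH3: carbonyl C bonded to two carbons → ketone.
pendant –NHC(=O)CH3: N bonded to a carbonyl → amide (not amine).
pendant –CH=CH2: C=C double bond → alkene.
halogen on an sp³ carbon → alkyl halide.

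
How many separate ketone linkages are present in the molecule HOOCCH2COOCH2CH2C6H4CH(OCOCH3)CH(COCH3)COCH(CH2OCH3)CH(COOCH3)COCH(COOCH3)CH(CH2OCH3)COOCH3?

3

Working along the chain:
  HOOC: –COOH: carbonyl C bonded to –OH and C → carboxylic acid (the –OH is not a separate alcohol).
  CH2COOCH2: –C(=O)–O–C with C on the carbonyl side → ester.
  C6H4: para-disubstituted benzene ring → arene.
  CH(OCOCH3): pendant –OC(=O)CH3: an acyloxy group → ester.
  CH(COCH3): pendant –COCH3: carbonyl C bonded to two carbons → ketone.
  CO: –C(=O)– with carbon on both sides → ketone.
  CH(CH2OCH3): pendant –CH2OCH3: C–O–C linkage → ether.
  CH(COOCH3): pendant –COOCH3: carbonyl C bonded to C and –OCH3 → ester.
  CO: –C(=O)– with carbon on both sides → ketone.
  CH(COOCH3): pendant –COOCH3: carbonyl C bonded to C and –OCH3 → ester.
  CH(CH2OCH3): pendant –CH2OCH3: C–O–C linkage → ether.
  COOCH3: –C(=O)OCH3: carbonyl C bonded to C and to –OCH3 → ester (not ketone + ether).
Ketone appears at: CH(COCH3), CO, CO → 3.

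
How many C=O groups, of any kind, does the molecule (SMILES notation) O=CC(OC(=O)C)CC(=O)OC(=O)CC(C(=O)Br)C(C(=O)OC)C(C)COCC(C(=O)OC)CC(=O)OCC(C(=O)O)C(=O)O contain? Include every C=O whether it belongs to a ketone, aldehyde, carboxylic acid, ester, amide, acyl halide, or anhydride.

OHC: aldehyde, 1 C=O (running total 1).
CH(OCOCH3): ester, 1 C=O (running total 2).
CH2CO-O-COCH2: anhydride, 2 C=O (running total 4).
CH(COBr): acyl halide, 1 C=O (running total 5).
CH(COOCH3): ester, 1 C=O (running total 6).
CH(COOCH3): ester, 1 C=O (running total 7).
CH2COOCH2: ester, 1 C=O (running total 8).
CH(COOH): carboxylic acid, 1 C=O (running total 9).
COOH: carboxylic acid, 1 C=O (running total 10).

10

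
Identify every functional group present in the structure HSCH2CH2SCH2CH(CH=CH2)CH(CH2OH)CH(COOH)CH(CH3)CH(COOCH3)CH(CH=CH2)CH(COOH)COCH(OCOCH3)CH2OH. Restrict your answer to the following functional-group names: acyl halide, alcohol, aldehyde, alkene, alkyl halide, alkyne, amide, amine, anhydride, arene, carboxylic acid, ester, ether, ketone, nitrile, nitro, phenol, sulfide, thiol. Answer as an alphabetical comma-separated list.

alcohol, alkene, carboxylic acid, ester, ketone, sulfide, thiol

Reading the structure from left to right:
  HSCH2: –SH on an sp³ carbon → thiol.
  CH2SCH2: C–S–C linkage → sulfide (thioether).
  CH(CH=CH2): pendant –CH=CH2: C=C double bond → alkene.
  CH(CH2OH): pendant –CH2OH on an sp³ backbone C → alcohol.
  CH(COOH): pendant –COOH: carbonyl C bonded to C and –OH → carboxylic acid.
  CH(COOCH3): pendant –COOCH3: carbonyl C bonded to C and –OCH3 → ester.
  CH(CH=CH2): pendant –CH=CH2: C=C double bond → alkene.
  CH(COOH): pendant –COOH: carbonyl C bonded to C and –OH → carboxylic acid.
  CO: –C(=O)– with carbon on both sides → ketone.
  CH(OCOCH3): pendant –OC(=O)CH3: an acyloxy group → ester.
  CH2OH: –OH on an sp³ carbon → alcohol.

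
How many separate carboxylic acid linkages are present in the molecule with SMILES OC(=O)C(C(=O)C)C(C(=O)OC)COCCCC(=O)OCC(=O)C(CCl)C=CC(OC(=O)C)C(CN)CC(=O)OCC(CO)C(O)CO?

–COOH: carbonyl C bonded to –OH and C → carboxylic acid (the –OH is not a separate alcohol).
pendant –COCH3: carbonyl C bonded to two carbons → ketone.
pendant –COOCH3: carbonyl C bonded to C and –OCH3 → ester.
C–O–C with sp³ carbons on both sides and no adjacent C=O → ether.
–C(=O)–O–C with C on the carbonyl side → ester.
–C(=O)– with carbon on both sides → ketone.
pendant –CH2X: halogen on sp³ carbon → alkyl halide.
C=C double bond → alkene.
pendant –OC(=O)CH3: an acyloxy group → ester.
pendant –CH2NH2: N on sp³ C, no adjacent C=O → amine.
–C(=O)–O–C with C on the carbonyl side → ester.
pendant –CH2OH on an sp³ backbone C → alcohol.
–OH on an sp³ carbon → alcohol (secondary).
–OH on an sp³ carbon → alcohol.
Carboxylic acid appears at: HOOC → 1.

1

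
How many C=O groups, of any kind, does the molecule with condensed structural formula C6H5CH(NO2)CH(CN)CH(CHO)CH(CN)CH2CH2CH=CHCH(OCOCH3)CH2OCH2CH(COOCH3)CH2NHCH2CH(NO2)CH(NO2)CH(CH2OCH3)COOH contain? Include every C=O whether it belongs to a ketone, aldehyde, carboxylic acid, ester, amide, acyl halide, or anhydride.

4

CH(CHO): aldehyde, 1 C=O (running total 1).
CH(OCOCH3): ester, 1 C=O (running total 2).
CH(COOCH3): ester, 1 C=O (running total 3).
COOH: carboxylic acid, 1 C=O (running total 4).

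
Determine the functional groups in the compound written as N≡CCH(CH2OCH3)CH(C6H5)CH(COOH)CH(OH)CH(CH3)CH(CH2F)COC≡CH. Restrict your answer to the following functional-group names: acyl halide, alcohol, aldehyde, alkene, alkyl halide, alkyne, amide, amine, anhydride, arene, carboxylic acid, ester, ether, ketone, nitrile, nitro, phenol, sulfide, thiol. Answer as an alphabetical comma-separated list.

Taking each segment in turn:
  N≡C: N≡C–: carbon triple-bonded to nitrogen → nitrile.
  CH(CH2OCH3): pendant –CH2OCH3: C–O–C linkage → ether.
  CH(C6H5): pendant –C6H5: benzene ring → arene.
  CH(COOH): pendant –COOH: carbonyl C bonded to C and –OH → carboxylic acid.
  CH(OH): –OH on an sp³ carbon → alcohol (secondary).
  CH(CH2F): pendant –CH2X: halogen on sp³ carbon → alkyl halide.
  CO: –C(=O)– with carbon on both sides → ketone.
  C≡CH: C≡C triple bond → alkyne.

alcohol, alkyl halide, alkyne, arene, carboxylic acid, ether, ketone, nitrile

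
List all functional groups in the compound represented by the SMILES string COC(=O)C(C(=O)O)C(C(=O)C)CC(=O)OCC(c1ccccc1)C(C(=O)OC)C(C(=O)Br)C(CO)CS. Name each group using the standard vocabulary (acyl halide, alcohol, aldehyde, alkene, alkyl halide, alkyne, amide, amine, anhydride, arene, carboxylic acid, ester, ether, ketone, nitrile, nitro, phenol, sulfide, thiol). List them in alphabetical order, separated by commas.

acyl halide, alcohol, arene, carboxylic acid, ester, ketone, thiol

Working along the chain:
  CH3OOC: CH3O–C(=O)–: carbonyl C bonded to C and to –OCH3 → ester (not ketone + ether).
  CH(COOH): pendant –COOH: carbonyl C bonded to C and –OH → carboxylic acid.
  CH(COCH3): pendant –COCH3: carbonyl C bonded to two carbons → ketone.
  CH2COOCH2: –C(=O)–O–C with C on the carbonyl side → ester.
  CH(C6H5): pendant –C6H5: benzene ring → arene.
  CH(COOCH3): pendant –COOCH3: carbonyl C bonded to C and –OCH3 → ester.
  CH(COBr): pendant –C(=O)X: carbonyl C bonded to C and halogen → acyl halide.
  CH(CH2OH): pendant –CH2OH on an sp³ backbone C → alcohol.
  CH2SH: –SH on an sp³ carbon → thiol.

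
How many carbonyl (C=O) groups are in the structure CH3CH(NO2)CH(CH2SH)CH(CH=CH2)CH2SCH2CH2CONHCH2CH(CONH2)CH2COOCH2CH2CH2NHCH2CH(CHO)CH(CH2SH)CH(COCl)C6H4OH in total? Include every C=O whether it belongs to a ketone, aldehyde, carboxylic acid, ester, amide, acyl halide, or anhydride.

5

CH2CONHCH2: amide, 1 C=O (running total 1).
CH(CONH2): amide, 1 C=O (running total 2).
CH2COOCH2: ester, 1 C=O (running total 3).
CH(CHO): aldehyde, 1 C=O (running total 4).
CH(COCl): acyl halide, 1 C=O (running total 5).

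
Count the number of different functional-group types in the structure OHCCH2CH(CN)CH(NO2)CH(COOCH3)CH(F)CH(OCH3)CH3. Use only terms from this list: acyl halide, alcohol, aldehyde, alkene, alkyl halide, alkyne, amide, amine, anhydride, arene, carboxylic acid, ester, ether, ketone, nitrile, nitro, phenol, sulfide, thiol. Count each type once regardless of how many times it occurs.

6

terminal –CHO: carbonyl C bonded to H and C → aldehyde.
pendant –C≡N: nitrile.
–NO2 on an sp³ carbon → nitro (the N=O is not a carbonyl).
pendant –COOCH3: carbonyl C bonded to C and –OCH3 → ester.
halogen on an sp³ carbon → alkyl halide.
pendant –OCH3: C–O–C with sp³ C, no adjacent C=O → ether.
Distinct types present: aldehyde, alkyl halide, ester, ether, nitrile, nitro.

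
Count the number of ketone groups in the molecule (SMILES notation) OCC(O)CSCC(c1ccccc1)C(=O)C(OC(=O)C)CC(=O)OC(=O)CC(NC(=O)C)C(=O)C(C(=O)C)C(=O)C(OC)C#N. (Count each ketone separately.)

HO– on an sp³ carbon → alcohol.
–OH on an sp³ carbon → alcohol (secondary).
C–S–C linkage → sulfide (thioether).
pendant –C6H5: benzene ring → arene.
–C(=O)– with carbon on both sides → ketone.
pendant –OC(=O)CH3: an acyloxy group → ester.
two acyl groups sharing one oxygen, –C(=O)–O–C(=O)– → anhydride.
pendant –NHC(=O)CH3: N bonded to a carbonyl → amide (not amine).
–C(=O)– with carbon on both sides → ketone.
pendant –COCH3: carbonyl C bonded to two carbons → ketone.
–C(=O)– with carbon on both sides → ketone.
pendant –OCH3: C–O–C with sp³ C, no adjacent C=O → ether.
–C≡N: carbon triple-bonded to nitrogen → nitrile.
Ketone appears at: CO, CO, CH(COCH3), CO → 4.

4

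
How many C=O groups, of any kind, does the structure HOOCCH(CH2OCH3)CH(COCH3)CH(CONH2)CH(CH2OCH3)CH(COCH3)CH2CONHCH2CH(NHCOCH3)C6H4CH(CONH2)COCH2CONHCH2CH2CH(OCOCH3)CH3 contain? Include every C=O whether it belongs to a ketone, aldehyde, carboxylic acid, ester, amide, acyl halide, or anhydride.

10

HOOC: carboxylic acid, 1 C=O (running total 1).
CH(COCH3): ketone, 1 C=O (running total 2).
CH(CONH2): amide, 1 C=O (running total 3).
CH(COCH3): ketone, 1 C=O (running total 4).
CH2CONHCH2: amide, 1 C=O (running total 5).
CH(NHCOCH3): amide, 1 C=O (running total 6).
CH(CONH2): amide, 1 C=O (running total 7).
CO: ketone, 1 C=O (running total 8).
CH2CONHCH2: amide, 1 C=O (running total 9).
CH(OCOCH3): ester, 1 C=O (running total 10).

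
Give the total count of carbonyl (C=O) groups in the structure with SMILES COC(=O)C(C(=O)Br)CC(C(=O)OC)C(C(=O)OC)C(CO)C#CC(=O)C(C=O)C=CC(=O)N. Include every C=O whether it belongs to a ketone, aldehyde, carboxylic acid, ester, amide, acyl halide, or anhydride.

7

CH3OOC: ester, 1 C=O (running total 1).
CH(COBr): acyl halide, 1 C=O (running total 2).
CH(COOCH3): ester, 1 C=O (running total 3).
CH(COOCH3): ester, 1 C=O (running total 4).
CO: ketone, 1 C=O (running total 5).
CH(CHO): aldehyde, 1 C=O (running total 6).
CONH2: amide, 1 C=O (running total 7).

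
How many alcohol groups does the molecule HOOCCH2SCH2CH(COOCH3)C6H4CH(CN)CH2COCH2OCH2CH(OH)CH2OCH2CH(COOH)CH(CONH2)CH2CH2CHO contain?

Working along the chain:
  HOOC: –COOH: carbonyl C bonded to –OH and C → carboxylic acid (the –OH is not a separate alcohol).
  CH2SCH2: C–S–C linkage → sulfide (thioether).
  CH(COOCH3): pendant –COOCH3: carbonyl C bonded to C and –OCH3 → ester.
  C6H4: para-disubstituted benzene ring → arene.
  CH(CN): pendant –C≡N: nitrile.
  CO: –C(=O)– with carbon on both sides → ketone.
  CH2OCH2: C–O–C with sp³ carbons on both sides and no adjacent C=O → ether.
  CH(OH): –OH on an sp³ carbon → alcohol (secondary).
  CH2OCH2: C–O–C with sp³ carbons on both sides and no adjacent C=O → ether.
  CH(COOH): pendant –COOH: carbonyl C bonded to C and –OH → carboxylic acid.
  CH(CONH2): pendant –CONH2: carbonyl C bonded to C and N → amide.
  CHO: terminal –CHO: carbonyl C bonded to H and C → aldehyde.
Alcohol appears at: CH(OH) → 1.

1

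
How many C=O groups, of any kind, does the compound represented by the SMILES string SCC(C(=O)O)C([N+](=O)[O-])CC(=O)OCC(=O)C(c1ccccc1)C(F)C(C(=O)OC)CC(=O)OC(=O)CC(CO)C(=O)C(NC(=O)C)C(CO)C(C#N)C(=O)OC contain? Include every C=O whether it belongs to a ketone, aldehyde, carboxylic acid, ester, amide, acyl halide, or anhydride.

CH(COOH): carboxylic acid, 1 C=O (running total 1).
CH2COOCH2: ester, 1 C=O (running total 2).
CO: ketone, 1 C=O (running total 3).
CH(COOCH3): ester, 1 C=O (running total 4).
CH2CO-O-COCH2: anhydride, 2 C=O (running total 6).
CO: ketone, 1 C=O (running total 7).
CH(NHCOCH3): amide, 1 C=O (running total 8).
COOCH3: ester, 1 C=O (running total 9).

9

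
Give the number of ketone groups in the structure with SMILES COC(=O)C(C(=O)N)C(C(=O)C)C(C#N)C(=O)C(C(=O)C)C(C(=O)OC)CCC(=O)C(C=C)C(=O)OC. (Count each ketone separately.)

4

CH3O–C(=O)–: carbonyl C bonded to C and to –OCH3 → ester (not ketone + ether).
pendant –CONH2: carbonyl C bonded to C and N → amide.
pendant –COCH3: carbonyl C bonded to two carbons → ketone.
pendant –C≡N: nitrile.
–C(=O)– with carbon on both sides → ketone.
pendant –COCH3: carbonyl C bonded to two carbons → ketone.
pendant –COOCH3: carbonyl C bonded to C and –OCH3 → ester.
–C(=O)– with carbon on both sides → ketone.
pendant –CH=CH2: C=C double bond → alkene.
–C(=O)OCH3: carbonyl C bonded to C and to –OCH3 → ester (not ketone + ether).
Ketone appears at: CH(COCH3), CO, CH(COCH3), CO → 4.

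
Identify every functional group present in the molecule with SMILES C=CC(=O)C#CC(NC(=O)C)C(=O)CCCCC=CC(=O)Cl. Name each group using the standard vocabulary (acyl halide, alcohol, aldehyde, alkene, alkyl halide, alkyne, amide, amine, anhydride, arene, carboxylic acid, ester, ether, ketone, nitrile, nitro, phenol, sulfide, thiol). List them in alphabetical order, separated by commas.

Taking each segment in turn:
  CH2=CH: C=C double bond → alkene.
  CO: –C(=O)– with carbon on both sides → ketone.
  C≡C: C≡C triple bond → alkyne.
  CH(NHCOCH3): pendant –NHC(=O)CH3: N bonded to a carbonyl → amide (not amine).
  CO: –C(=O)– with carbon on both sides → ketone.
  CH=CH: C=C double bond → alkene.
  COCl: –C(=O)Cl: carbonyl C bonded to C and to a halogen → acyl halide (not alkyl halide).

acyl halide, alkene, alkyne, amide, ketone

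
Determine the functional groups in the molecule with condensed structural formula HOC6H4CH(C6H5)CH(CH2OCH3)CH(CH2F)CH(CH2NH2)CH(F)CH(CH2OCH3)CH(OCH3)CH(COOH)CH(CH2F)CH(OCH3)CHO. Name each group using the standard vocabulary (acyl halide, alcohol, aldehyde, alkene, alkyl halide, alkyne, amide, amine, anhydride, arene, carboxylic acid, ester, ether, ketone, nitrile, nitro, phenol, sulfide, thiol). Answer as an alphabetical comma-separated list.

Taking each segment in turn:
  HOC6H4: –OH attached directly to an aromatic ring → phenol (not alcohol); the ring itself is an arene.
  CH(C6H5): pendant –C6H5: benzene ring → arene.
  CH(CH2OCH3): pendant –CH2OCH3: C–O–C linkage → ether.
  CH(CH2F): pendant –CH2X: halogen on sp³ carbon → alkyl halide.
  CH(CH2NH2): pendant –CH2NH2: N on sp³ C, no adjacent C=O → amine.
  CH(F): halogen on an sp³ carbon → alkyl halide.
  CH(CH2OCH3): pendant –CH2OCH3: C–O–C linkage → ether.
  CH(OCH3): pendant –OCH3: C–O–C with sp³ C, no adjacent C=O → ether.
  CH(COOH): pendant –COOH: carbonyl C bonded to C and –OH → carboxylic acid.
  CH(CH2F): pendant –CH2X: halogen on sp³ carbon → alkyl halide.
  CH(OCH3): pendant –OCH3: C–O–C with sp³ C, no adjacent C=O → ether.
  CHO: terminal –CHO: carbonyl C bonded to H and C → aldehyde.

aldehyde, alkyl halide, amine, arene, carboxylic acid, ether, phenol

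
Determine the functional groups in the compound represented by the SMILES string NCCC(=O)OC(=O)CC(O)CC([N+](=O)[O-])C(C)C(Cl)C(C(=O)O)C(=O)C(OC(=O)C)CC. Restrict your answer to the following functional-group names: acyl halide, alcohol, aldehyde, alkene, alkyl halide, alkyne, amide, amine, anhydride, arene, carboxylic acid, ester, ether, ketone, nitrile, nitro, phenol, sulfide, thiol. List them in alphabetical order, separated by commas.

–NH2 on an sp³ carbon with no adjacent C=O → amine.
two acyl groups sharing one oxygen, –C(=O)–O–C(=O)– → anhydride.
–OH on an sp³ carbon → alcohol (secondary).
–NO2 on an sp³ carbon → nitro (the N=O is not a carbonyl).
halogen on an sp³ carbon → alkyl halide.
pendant –COOH: carbonyl C bonded to C and –OH → carboxylic acid.
–C(=O)– with carbon on both sides → ketone.
pendant –OC(=O)CH3: an acyloxy group → ester.

alcohol, alkyl halide, amine, anhydride, carboxylic acid, ester, ketone, nitro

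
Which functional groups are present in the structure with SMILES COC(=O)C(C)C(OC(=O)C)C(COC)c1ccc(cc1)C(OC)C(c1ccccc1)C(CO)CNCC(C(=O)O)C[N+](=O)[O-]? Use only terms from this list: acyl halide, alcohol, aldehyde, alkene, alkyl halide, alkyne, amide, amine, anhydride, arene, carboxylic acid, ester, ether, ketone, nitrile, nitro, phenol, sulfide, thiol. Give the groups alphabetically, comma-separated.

alcohol, amine, arene, carboxylic acid, ester, ether, nitro

Taking each segment in turn:
  CH3OOC: CH3O–C(=O)–: carbonyl C bonded to C and to –OCH3 → ester (not ketone + ether).
  CH(OCOCH3): pendant –OC(=O)CH3: an acyloxy group → ester.
  CH(CH2OCH3): pendant –CH2OCH3: C–O–C linkage → ether.
  C6H4: para-disubstituted benzene ring → arene.
  CH(OCH3): pendant –OCH3: C–O–C with sp³ C, no adjacent C=O → ether.
  CH(C6H5): pendant –C6H5: benzene ring → arene.
  CH(CH2OH): pendant –CH2OH on an sp³ backbone C → alcohol.
  CH2NHCH2: C–N–C with sp³ carbons and no adjacent C=O → amine (secondary).
  CH(COOH): pendant –COOH: carbonyl C bonded to C and –OH → carboxylic acid.
  CH2NO2: –NO2 on carbon → nitro group.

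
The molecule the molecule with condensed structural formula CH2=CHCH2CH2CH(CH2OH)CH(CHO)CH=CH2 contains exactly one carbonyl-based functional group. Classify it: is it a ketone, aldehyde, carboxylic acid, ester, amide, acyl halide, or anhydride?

The carbonyl is in the CH(CHO) segment: pendant –CHO: carbonyl C bonded to C and H → aldehyde.

aldehyde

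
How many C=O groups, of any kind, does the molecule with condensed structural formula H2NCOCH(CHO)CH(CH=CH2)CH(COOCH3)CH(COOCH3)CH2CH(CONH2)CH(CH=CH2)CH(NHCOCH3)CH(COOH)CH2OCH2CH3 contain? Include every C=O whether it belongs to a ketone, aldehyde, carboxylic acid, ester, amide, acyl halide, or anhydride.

7

H2NCO: amide, 1 C=O (running total 1).
CH(CHO): aldehyde, 1 C=O (running total 2).
CH(COOCH3): ester, 1 C=O (running total 3).
CH(COOCH3): ester, 1 C=O (running total 4).
CH(CONH2): amide, 1 C=O (running total 5).
CH(NHCOCH3): amide, 1 C=O (running total 6).
CH(COOH): carboxylic acid, 1 C=O (running total 7).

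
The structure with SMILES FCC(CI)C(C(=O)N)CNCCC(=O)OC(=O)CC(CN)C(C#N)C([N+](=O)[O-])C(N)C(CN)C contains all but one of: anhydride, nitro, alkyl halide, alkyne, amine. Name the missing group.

alkyl halide: present (FCH2 — halogen on an sp³ carbon → alkyl halide).
nitro: present (CH(NO2) — –NO2 on an sp³ carbon → nitro (the N=O is not a carbonyl)).
anhydride: present (CH2CO-O-COCH2 — two acyl groups sharing one oxygen, –C(=O)–O–C(=O)– → anhydride).
amine: present (CH2NHCH2 — C–N–C with sp³ carbons and no adjacent C=O → amine (secondary)).
alkyne: absent. In CH(CN), the triple bond is C≡N, not C≡C, so it is a nitrile.

alkyne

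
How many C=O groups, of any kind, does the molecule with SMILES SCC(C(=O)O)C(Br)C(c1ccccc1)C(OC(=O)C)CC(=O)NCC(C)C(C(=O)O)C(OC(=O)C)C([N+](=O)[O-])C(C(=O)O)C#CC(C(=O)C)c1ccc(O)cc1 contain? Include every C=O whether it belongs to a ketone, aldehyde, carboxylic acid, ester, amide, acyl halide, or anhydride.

CH(COOH): carboxylic acid, 1 C=O (running total 1).
CH(OCOCH3): ester, 1 C=O (running total 2).
CH2CONHCH2: amide, 1 C=O (running total 3).
CH(COOH): carboxylic acid, 1 C=O (running total 4).
CH(OCOCH3): ester, 1 C=O (running total 5).
CH(COOH): carboxylic acid, 1 C=O (running total 6).
CH(COCH3): ketone, 1 C=O (running total 7).

7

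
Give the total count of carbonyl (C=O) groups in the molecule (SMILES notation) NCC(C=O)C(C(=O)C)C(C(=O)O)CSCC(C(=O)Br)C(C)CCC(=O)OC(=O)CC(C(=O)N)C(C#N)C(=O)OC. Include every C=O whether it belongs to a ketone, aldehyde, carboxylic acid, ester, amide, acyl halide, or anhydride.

CH(CHO): aldehyde, 1 C=O (running total 1).
CH(COCH3): ketone, 1 C=O (running total 2).
CH(COOH): carboxylic acid, 1 C=O (running total 3).
CH(COBr): acyl halide, 1 C=O (running total 4).
CH2CO-O-COCH2: anhydride, 2 C=O (running total 6).
CH(CONH2): amide, 1 C=O (running total 7).
COOCH3: ester, 1 C=O (running total 8).

8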